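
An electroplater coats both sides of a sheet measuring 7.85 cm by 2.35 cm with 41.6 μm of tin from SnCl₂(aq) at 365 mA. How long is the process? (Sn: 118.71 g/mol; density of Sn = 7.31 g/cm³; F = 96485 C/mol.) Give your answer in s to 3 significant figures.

Plated area = 2 × 7.85 × 2.35 = 36.90 cm²
Volume = 36.90 × 41.6×10⁻⁴ cm = 0.1535 cm³
m(Sn) = 0.1535 × 7.31 = 1.122 g
n(Sn) = 1.122 / 118.71 = 0.009452 mol; n(e⁻) = 2 × 0.009452 = 0.01890 mol
Q = 0.01890 × 96485 = 1824 C
t = 1824 / 0.365 = 4997 s

5000 s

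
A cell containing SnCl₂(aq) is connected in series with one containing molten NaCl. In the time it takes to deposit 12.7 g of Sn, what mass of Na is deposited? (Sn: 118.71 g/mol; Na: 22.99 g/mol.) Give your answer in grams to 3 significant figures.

4.92 g

n(Sn) = 12.7 / 118.71 = 0.1070 mol
Sn²⁺ + 2e⁻ → Sn, so n(e⁻) = 2 × 0.1070 = 0.2140 mol
Since the cells are in series, n(e⁻) in the Na cell is also 0.2140 mol.
Na⁺ + e⁻ → Na, so n(Na) = 0.2140 mol
m(Na) = 0.2140 × 22.99 = 4.92 g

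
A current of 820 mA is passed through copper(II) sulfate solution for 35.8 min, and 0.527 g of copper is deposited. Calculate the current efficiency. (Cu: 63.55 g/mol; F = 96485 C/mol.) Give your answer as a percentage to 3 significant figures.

Q = 0.820 × 2148 = 1761 C
n(e⁻) = 1761 / 96485 = 0.01825 mol
Cu²⁺ + 2e⁻ → Cu, so theoretical n(Cu) = 0.009125 mol → 0.5799 g
Efficiency = 0.527 / 0.5799 = 0.9088 = 90.9%

90.9%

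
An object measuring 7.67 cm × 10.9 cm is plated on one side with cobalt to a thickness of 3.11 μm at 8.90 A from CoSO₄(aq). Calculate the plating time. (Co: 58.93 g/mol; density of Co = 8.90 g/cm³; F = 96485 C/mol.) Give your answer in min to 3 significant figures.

1.42 min

Plated area = 7.67 × 10.9 = 83.60 cm²
Volume = 83.60 × 3.11×10⁻⁴ cm = 0.02600 cm³
m(Co) = 0.02600 × 8.90 = 0.2314 g
n(Co) = 0.2314 / 58.93 = 0.003927 mol; n(e⁻) = 2 × 0.003927 = 0.007854 mol
Q = 0.007854 × 96485 = 757.8 C
t = 757.8 / 8.90 = 85.15 s = 1.42 min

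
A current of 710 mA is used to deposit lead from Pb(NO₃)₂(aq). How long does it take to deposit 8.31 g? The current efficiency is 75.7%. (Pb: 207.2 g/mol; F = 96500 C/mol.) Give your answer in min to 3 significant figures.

n(Pb) = 8.31 / 207.2 = 0.04011 mol
Pb²⁺ + 2e⁻ → Pb, so n(e⁻) = 2 × 0.04011 = 0.08022 mol
Q = 0.08022 × 96500 / 0.757 = 10230 C
t = Q / I = 10230 / 0.710 = 14410 s = 240 min

240 min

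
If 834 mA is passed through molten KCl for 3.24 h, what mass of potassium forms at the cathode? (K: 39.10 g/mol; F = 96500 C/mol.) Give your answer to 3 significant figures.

3.94 g

Q = 0.834 A × 11664 s = 9728 C
n(e⁻) = Q/F = 9728/96500 = 0.1008 mol
K⁺ + e⁻ → K, so n(K) = 0.1008 mol
m = 0.1008 × 39.10 = 3.94 g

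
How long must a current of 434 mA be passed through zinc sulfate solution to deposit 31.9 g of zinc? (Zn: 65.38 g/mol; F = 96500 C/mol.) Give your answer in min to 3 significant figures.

3620 min

n(Zn) = 31.9 / 65.38 = 0.4879 mol
Zn²⁺ + 2e⁻ → Zn, so n(e⁻) = 2 × 0.4879 = 0.9758 mol
Q = 0.9758 × 96500 = 94160 C
t = Q / I = 94160 / 0.434 = 2.170×10^5 s = 3620 min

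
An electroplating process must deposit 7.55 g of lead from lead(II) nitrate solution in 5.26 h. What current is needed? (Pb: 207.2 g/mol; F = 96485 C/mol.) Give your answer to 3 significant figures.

0.371 A

n(Pb) = 7.55 / 207.2 = 0.03644 mol
Pb²⁺ + 2e⁻ → Pb, so n(e⁻) = 2 × 0.03644 = 0.07288 mol
Q = 0.07288 × 96485 = 7032 C
I = Q / t = 7032 / 18936 s = 0.371 A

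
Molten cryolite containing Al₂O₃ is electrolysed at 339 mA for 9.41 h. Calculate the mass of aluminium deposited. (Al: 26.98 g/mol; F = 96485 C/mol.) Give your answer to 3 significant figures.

1.07 g

Charge passed = 0.339 × 33876 = 11480 C
Moles of electrons = 11480 / 96485 = 0.1190 mol
Al³⁺ + 3e⁻ → Al, so n(Al) = 0.1190 / 3 = 0.03967 mol
m = 0.03967 × 26.98 = 1.07 g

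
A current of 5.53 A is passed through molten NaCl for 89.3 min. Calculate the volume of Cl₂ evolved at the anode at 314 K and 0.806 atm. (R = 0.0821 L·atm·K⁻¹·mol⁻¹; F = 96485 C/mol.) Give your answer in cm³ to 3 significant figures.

4910 cm³

Charge passed = 5.53 × 5358 = 29630 C
n(e⁻) = 29630 / 96485 = 0.3071 mol
2Cl⁻ → Cl₂ + 2e⁻, so n(Cl₂) = 0.3071 / 2 = 0.1536 mol
V = nRT/P = 0.1536 × 0.0821 × 314 / 0.806 = 4.913 L
= 4910 cm³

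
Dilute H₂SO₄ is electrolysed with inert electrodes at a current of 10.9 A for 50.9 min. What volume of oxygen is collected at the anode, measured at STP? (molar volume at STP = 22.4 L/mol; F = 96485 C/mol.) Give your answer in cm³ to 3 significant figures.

Q = 10.9 A × 3054 s = 33290 C
Moles of electrons = 33290 / 96485 = 0.3450 mol
2H₂O → O₂ + 4H⁺ + 4e⁻, so n(O₂) = 0.3450 / 4 = 0.08625 mol
V = 0.08625 × 22.4 = 1.932 L
= 1930 cm³

1930 cm³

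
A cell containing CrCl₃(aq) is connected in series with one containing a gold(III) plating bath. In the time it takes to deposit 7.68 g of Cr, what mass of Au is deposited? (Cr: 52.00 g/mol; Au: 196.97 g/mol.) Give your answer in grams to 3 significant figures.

n(Cr) = 7.68 / 52.00 = 0.1477 mol
Cr³⁺ + 3e⁻ → Cr, so n(e⁻) = 3 × 0.1477 = 0.4431 mol
The cells are in series, so the same charge (and hence the same n(e⁻) = 0.4431 mol) passes through both.
Au³⁺ + 3e⁻ → Au, so n(Au) = 0.4431 / 3 = 0.1477 mol
m(Au) = 0.1477 × 196.97 = 29.1 g

29.1 g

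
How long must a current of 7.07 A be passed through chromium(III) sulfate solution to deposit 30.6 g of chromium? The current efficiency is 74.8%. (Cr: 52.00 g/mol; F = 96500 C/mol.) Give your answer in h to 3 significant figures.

n(Cr) = 30.6 / 52.00 = 0.5885 mol
Cr³⁺ + 3e⁻ → Cr, so n(e⁻) = 3 × 0.5885 = 1.766 mol
Q = 1.766 × 96500 / 0.748 = 2.278×10^5 C
t = Q / I = 2.278×10^5 / 7.07 = 32220 s = 8.95 h

8.95 h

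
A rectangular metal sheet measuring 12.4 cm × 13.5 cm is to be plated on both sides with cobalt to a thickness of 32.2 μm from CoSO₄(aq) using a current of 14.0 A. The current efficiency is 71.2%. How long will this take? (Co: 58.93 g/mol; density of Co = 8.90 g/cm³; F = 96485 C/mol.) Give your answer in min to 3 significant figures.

52.5 min

Plated area = 2 × 12.4 × 13.5 = 334.8 cm²
Volume = 334.8 × 32.2×10⁻⁴ cm = 1.078 cm³
m(Co) = 1.078 × 8.90 = 9.594 g
n(Co) = 9.594 / 58.93 = 0.1628 mol; n(e⁻) = 2 × 0.1628 = 0.3256 mol
Q = 0.3256 × 96485 / 0.712 = 44120 C
t = 44120 / 14.0 = 3151 s = 52.5 min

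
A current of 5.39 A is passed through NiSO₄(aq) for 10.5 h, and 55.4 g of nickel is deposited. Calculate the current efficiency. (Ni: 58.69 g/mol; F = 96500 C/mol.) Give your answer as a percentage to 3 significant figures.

89.4%

Q = 5.39 × 37800 = 2.037×10^5 C
n(e⁻) = 2.037×10^5 / 96500 = 2.111 mol
Ni²⁺ + 2e⁻ → Ni, so theoretical n(Ni) = 1.056 mol → 61.98 g
Efficiency = 55.4 / 61.98 = 0.8938 = 89.4%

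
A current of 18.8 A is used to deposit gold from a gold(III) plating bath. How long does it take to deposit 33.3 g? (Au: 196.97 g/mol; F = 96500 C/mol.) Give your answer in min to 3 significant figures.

n(Au) = 33.3 / 196.97 = 0.1691 mol
Au³⁺ + 3e⁻ → Au, so n(e⁻) = 3 × 0.1691 = 0.5073 mol
Q = 0.5073 × 96500 = 48950 C
t = Q / I = 48950 / 18.8 = 2604 s = 43.4 min

43.4 min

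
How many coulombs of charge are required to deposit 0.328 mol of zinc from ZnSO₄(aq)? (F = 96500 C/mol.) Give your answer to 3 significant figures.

63300 C

Zn²⁺ + 2e⁻ → Zn, so n(e⁻) = 2 × 0.328 = 0.6560 mol
Q = 0.6560 × 96500 = 63300 C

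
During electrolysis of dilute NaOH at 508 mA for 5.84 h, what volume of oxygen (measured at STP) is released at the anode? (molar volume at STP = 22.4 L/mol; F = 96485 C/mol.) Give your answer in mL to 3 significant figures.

620 mL

Charge passed = 0.508 × 21024 = 10680 C
n(e⁻) = Q/F = 10680/96485 = 0.1107 mol
2H₂O → O₂ + 4H⁺ + 4e⁻, so n(O₂) = 0.1107 / 4 = 0.02768 mol
V = 0.02768 × 22.4 = 0.6200 L
= 620 mL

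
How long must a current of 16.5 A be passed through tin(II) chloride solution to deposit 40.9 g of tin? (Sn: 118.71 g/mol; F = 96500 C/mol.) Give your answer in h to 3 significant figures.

1.12 h

n(Sn) = 40.9 / 118.71 = 0.3445 mol
Sn²⁺ + 2e⁻ → Sn, so n(e⁻) = 2 × 0.3445 = 0.6890 mol
Q = 0.6890 × 96500 = 66490 C
t = Q / I = 66490 / 16.5 = 4030 s = 1.12 h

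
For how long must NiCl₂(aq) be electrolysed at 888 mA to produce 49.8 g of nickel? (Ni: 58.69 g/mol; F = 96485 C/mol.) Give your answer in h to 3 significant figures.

n(Ni) = 49.8 / 58.69 = 0.8485 mol
Ni²⁺ + 2e⁻ → Ni, so n(e⁻) = 2 × 0.8485 = 1.697 mol
Q = 1.697 × 96485 = 1.637×10^5 C
t = Q / I = 1.637×10^5 / 0.888 = 1.843×10^5 s = 51.2 h

51.2 h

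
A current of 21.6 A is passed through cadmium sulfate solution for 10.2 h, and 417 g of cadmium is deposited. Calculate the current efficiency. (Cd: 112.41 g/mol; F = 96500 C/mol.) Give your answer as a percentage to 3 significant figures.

Q = 21.6 × 36720 = 7.932×10^5 C
n(e⁻) = 7.932×10^5 / 96500 = 8.220 mol
Cd²⁺ + 2e⁻ → Cd, so theoretical n(Cd) = 4.110 mol → 462.0 g
Efficiency = 417 / 462.0 = 0.9026 = 90.3%

90.3%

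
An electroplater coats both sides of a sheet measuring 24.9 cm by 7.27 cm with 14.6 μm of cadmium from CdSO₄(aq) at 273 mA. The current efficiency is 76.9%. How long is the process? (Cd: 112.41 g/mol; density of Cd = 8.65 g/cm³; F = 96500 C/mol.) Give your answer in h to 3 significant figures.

Plated area = 2 × 24.9 × 7.27 = 362.0 cm²
Volume = 362.0 × 14.6×10⁻⁴ cm = 0.5285 cm³
m(Cd) = 0.5285 × 8.65 = 4.572 g
n(Cd) = 4.572 / 112.41 = 0.04067 mol; n(e⁻) = 2 × 0.04067 = 0.08134 mol
Q = 0.08134 × 96500 / 0.769 = 10210 C
t = 10210 / 0.273 = 37400 s = 10.4 h

10.4 h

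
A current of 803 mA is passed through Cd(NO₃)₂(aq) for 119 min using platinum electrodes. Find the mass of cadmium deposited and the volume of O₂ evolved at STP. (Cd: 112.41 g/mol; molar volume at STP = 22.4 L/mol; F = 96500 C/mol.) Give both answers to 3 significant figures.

Q = 0.803 × 7140 = 5733 C; n(e⁻) = 5733 / 96500 = 0.05941 mol
Cathode: Cd²⁺ + 2e⁻ → Cd → n(Cd) = 0.05941/2 = 0.02971 mol → 3.34 g
Anode: 2H₂O → O₂ + 4H⁺ + 4e⁻ → n(O₂) = 0.05941/4 = 0.01485 mol → 0.333 L

3.34 g Cd; 0.333 L O₂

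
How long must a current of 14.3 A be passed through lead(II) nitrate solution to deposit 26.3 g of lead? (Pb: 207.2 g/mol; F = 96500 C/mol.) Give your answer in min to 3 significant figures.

n(Pb) = 26.3 / 207.2 = 0.1269 mol
Pb²⁺ + 2e⁻ → Pb, so n(e⁻) = 2 × 0.1269 = 0.2538 mol
Q = 0.2538 × 96500 = 24490 C
t = Q / I = 24490 / 14.3 = 1713 s = 28.6 min

28.6 min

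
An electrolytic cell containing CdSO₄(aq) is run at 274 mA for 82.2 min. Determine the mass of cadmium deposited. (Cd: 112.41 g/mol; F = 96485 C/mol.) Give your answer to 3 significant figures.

Charge passed = 0.274 × 4932 = 1351 C
n(e⁻) = 1351 / 96485 = 0.01400 mol
Cd²⁺ + 2e⁻ → Cd, so n(Cd) = 0.01400 / 2 = 0.007000 mol
m = 0.007000 × 112.41 = 0.787 g

0.787 g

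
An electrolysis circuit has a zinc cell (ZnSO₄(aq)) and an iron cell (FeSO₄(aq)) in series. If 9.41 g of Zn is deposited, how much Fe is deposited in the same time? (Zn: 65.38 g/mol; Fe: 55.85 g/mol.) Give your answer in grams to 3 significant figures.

n(Zn) = 9.41 / 65.38 = 0.1439 mol
Zn²⁺ + 2e⁻ → Zn, so n(e⁻) = 2 × 0.1439 = 0.2878 mol
Same current for the same time ⇒ same n(e⁻) = 0.2878 mol in both cells.
Fe²⁺ + 2e⁻ → Fe, so n(Fe) = 0.2878 / 2 = 0.1439 mol
m(Fe) = 0.1439 × 55.85 = 8.04 g

8.04 g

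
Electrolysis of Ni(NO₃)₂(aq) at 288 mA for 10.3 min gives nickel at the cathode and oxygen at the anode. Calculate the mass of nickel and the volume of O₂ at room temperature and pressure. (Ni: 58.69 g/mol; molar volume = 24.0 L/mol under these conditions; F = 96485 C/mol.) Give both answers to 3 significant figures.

0.0541 g Ni; 0.0111 L O₂

Q = 0.288 × 618 = 178.0 C; n(e⁻) = 178.0 / 96485 = 0.001845 mol
Cathode: Ni²⁺ + 2e⁻ → Ni → n(Ni) = 0.001845/2 = 9.225×10^-4 mol → 0.0541 g
Anode: 2H₂O → O₂ + 4H⁺ + 4e⁻ → n(O₂) = 0.001845/4 = 4.613×10^-4 mol → 0.0111 L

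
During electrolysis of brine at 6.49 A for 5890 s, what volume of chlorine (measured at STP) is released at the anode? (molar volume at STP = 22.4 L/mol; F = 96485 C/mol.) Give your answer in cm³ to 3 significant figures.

Q = It = 6.49 × 5890 = 38230 C
n(e⁻) = 38230 / 96485 = 0.3962 mol
2Cl⁻ → Cl₂ + 2e⁻, so n(Cl₂) = 0.3962 / 2 = 0.1981 mol
V = 0.1981 × 22.4 = 4.437 L
= 4440 cm³

4440 cm³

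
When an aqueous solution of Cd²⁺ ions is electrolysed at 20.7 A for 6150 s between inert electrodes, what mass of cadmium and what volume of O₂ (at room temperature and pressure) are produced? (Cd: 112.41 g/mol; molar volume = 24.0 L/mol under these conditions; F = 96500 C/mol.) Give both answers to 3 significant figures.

74.1 g Cd; 7.92 L O₂

Q = 20.7 × 6150 = 1.273×10^5 C; n(e⁻) = 1.273×10^5 / 96500 = 1.319 mol
Cathode: Cd²⁺ + 2e⁻ → Cd → n(Cd) = 1.319/2 = 0.6595 mol → 74.1 g
Anode: 2H₂O → O₂ + 4H⁺ + 4e⁻ → n(O₂) = 1.319/4 = 0.3298 mol → 7.92 L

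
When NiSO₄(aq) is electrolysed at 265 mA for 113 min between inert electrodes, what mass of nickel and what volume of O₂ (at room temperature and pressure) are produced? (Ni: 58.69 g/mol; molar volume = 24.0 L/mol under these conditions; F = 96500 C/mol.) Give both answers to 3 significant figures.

0.546 g Ni; 0.112 L O₂

Q = 0.265 × 6780 = 1797 C; n(e⁻) = 1797 / 96500 = 0.01862 mol
Cathode: Ni²⁺ + 2e⁻ → Ni → n(Ni) = 0.01862/2 = 0.009310 mol → 0.546 g
Anode: 2H₂O → O₂ + 4H⁺ + 4e⁻ → n(O₂) = 0.01862/4 = 0.004655 mol → 0.112 L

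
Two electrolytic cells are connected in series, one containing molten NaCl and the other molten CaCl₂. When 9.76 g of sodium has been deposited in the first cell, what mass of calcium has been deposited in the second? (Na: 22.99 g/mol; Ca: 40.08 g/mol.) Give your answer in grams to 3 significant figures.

8.51 g

n(Na) = 9.76 / 22.99 = 0.4245 mol
Na⁺ + e⁻ → Na, so n(e⁻) = 0.4245 mol
The cells are in series, so the same charge (and hence the same n(e⁻) = 0.4245 mol) passes through both.
Ca²⁺ + 2e⁻ → Ca, so n(Ca) = 0.4245 / 2 = 0.2123 mol
m(Ca) = 0.2123 × 40.08 = 8.51 g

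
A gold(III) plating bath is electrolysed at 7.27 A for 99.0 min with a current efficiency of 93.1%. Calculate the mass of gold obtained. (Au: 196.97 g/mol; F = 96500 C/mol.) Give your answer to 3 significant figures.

Q = 7.27 × 5940 = 43180 C
n(e⁻) = 43180 / 96500 = 0.4475 mol
Au³⁺ + 3e⁻ → Au, so theoretical m(Au) = 0.1492 × 196.97 = 29.39 g
Actual mass = 93.1% × 29.39 = 27.4 g

27.4 g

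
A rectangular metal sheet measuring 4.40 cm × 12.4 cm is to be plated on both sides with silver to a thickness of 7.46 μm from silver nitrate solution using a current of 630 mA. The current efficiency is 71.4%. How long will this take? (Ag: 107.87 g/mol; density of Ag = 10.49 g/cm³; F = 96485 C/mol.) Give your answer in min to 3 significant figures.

28.3 min

Plated area = 2 × 4.40 × 12.4 = 109.1 cm²
Volume = 109.1 × 7.46×10⁻⁴ cm = 0.08139 cm³
m(Ag) = 0.08139 × 10.49 = 0.8538 g
n(Ag) = 0.8538 / 107.87 = 0.007915 mol; n(e⁻) = 0.007915 mol
Q = 0.007915 × 96485 / 0.714 = 1070 C
t = 1070 / 0.630 = 1698 s = 28.3 min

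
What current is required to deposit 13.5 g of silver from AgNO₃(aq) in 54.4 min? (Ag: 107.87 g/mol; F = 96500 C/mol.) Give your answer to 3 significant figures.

3.70 A

n(Ag) = 13.5 / 107.87 = 0.1252 mol
Ag⁺ + e⁻ → Ag, so n(e⁻) = 0.1252 mol
Q = 0.1252 × 96500 = 12080 C
I = Q / t = 12080 / 3264 s = 3.70 A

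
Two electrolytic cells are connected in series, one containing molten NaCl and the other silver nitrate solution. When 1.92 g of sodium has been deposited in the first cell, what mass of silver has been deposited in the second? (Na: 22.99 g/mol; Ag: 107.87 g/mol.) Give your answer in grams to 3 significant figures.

n(Na) = 1.92 / 22.99 = 0.08351 mol
Na⁺ + e⁻ → Na, so n(e⁻) = 0.08351 mol
The cells are in series, so the same charge (and hence the same n(e⁻) = 0.08351 mol) passes through both.
Ag⁺ + e⁻ → Ag, so n(Ag) = 0.08351 mol
m(Ag) = 0.08351 × 107.87 = 9.01 g

9.01 g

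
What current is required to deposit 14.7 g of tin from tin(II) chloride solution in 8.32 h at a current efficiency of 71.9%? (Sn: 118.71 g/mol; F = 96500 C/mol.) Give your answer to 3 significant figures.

1.11 A

n(Sn) = 14.7 / 118.71 = 0.1238 mol
Sn²⁺ + 2e⁻ → Sn, so n(e⁻) = 2 × 0.1238 = 0.2476 mol
Q = 0.2476 × 96500 / 0.719 = 33230 C
I = Q / t = 33230 / 29952 s = 1.11 A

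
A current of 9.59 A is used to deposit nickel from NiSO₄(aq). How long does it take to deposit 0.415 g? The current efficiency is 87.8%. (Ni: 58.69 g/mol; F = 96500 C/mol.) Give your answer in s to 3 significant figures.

n(Ni) = 0.415 / 58.69 = 0.007071 mol
Ni²⁺ + 2e⁻ → Ni, so n(e⁻) = 2 × 0.007071 = 0.01414 mol
Q = 0.01414 × 96500 / 0.878 = 1554 C
t = Q / I = 1554 / 9.59 = 162.0 s

162 s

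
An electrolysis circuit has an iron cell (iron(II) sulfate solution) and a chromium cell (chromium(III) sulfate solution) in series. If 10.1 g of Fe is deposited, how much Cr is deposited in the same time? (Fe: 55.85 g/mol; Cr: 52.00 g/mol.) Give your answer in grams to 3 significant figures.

n(Fe) = 10.1 / 55.85 = 0.1808 mol
Fe²⁺ + 2e⁻ → Fe, so n(e⁻) = 2 × 0.1808 = 0.3616 mol
The cells are in series, so the same charge (and hence the same n(e⁻) = 0.3616 mol) passes through both.
Cr³⁺ + 3e⁻ → Cr, so n(Cr) = 0.3616 / 3 = 0.1205 mol
m(Cr) = 0.1205 × 52.00 = 6.27 g

6.27 g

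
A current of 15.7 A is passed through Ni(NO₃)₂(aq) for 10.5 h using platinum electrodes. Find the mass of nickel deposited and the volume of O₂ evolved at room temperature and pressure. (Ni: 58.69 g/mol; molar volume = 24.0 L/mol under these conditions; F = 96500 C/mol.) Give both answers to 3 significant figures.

Q = 15.7 × 37800 = 5.935×10^5 C; n(e⁻) = 5.935×10^5 / 96500 = 6.150 mol
Cathode: Ni²⁺ + 2e⁻ → Ni → n(Ni) = 6.150/2 = 3.075 mol → 180 g
Anode: 2H₂O → O₂ + 4H⁺ + 4e⁻ → n(O₂) = 6.150/4 = 1.538 mol → 36.9 L

180 g Ni; 36.9 L O₂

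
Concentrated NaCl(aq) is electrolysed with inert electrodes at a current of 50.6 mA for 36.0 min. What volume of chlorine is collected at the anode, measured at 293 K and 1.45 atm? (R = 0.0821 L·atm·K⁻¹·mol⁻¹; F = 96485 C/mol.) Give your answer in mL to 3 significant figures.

9.40 mL

Q = It = 0.0506 × 2160 = 109.3 C
n(e⁻) = Q/F = 109.3/96485 = 0.001133 mol
2Cl⁻ → Cl₂ + 2e⁻, so n(Cl₂) = 0.001133 / 2 = 5.665×10^-4 mol
V = nRT/P = 5.665×10^-4 × 0.0821 × 293 / 1.45 = 0.009398 L
= 9.40 mL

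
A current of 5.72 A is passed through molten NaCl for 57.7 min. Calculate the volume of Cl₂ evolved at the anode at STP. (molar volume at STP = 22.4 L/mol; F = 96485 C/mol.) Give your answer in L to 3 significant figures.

Q = 5.72 A × 3462 s = 19800 C
Moles of electrons = 19800 / 96485 = 0.2052 mol
2Cl⁻ → Cl₂ + 2e⁻, so n(Cl₂) = 0.2052 / 2 = 0.1026 mol
V = 0.1026 × 22.4 = 2.298 L

2.30 L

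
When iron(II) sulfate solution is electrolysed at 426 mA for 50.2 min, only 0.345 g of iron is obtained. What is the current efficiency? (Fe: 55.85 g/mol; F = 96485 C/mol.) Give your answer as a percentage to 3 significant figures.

Q = 0.426 × 3012 = 1283 C
n(e⁻) = 1283 / 96485 = 0.01330 mol
Fe²⁺ + 2e⁻ → Fe, so theoretical n(Fe) = 0.006650 mol → 0.3714 g
Efficiency = 0.345 / 0.3714 = 0.9289 = 92.9%

92.9%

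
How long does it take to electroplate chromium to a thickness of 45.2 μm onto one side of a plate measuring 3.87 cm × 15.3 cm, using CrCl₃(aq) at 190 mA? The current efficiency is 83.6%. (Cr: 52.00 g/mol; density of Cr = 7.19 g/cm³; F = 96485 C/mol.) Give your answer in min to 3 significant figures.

1120 min

Plated area = 3.87 × 15.3 = 59.21 cm²
Volume = 59.21 × 45.2×10⁻⁴ cm = 0.2676 cm³
m(Cr) = 0.2676 × 7.19 = 1.924 g
n(Cr) = 1.924 / 52.00 = 0.03700 mol; n(e⁻) = 3 × 0.03700 = 0.1110 mol
Q = 0.1110 × 96485 / 0.836 = 12810 C
t = 12810 / 0.190 = 67420 s = 1120 min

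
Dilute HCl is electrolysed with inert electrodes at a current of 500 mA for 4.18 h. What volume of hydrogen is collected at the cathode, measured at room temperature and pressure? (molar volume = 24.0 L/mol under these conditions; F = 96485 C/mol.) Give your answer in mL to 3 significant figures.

936 mL

Q = 0.500 A × 15048 s = 7524 C
Moles of electrons = 7524 / 96485 = 0.07798 mol
2H⁺ + 2e⁻ → H₂, so n(H₂) = 0.07798 / 2 = 0.03899 mol
V = 0.03899 × 24.0 = 0.9358 L
= 936 mL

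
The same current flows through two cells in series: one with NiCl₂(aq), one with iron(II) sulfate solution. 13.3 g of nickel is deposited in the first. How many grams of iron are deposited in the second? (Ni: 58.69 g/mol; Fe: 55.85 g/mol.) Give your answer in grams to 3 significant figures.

n(Ni) = 13.3 / 58.69 = 0.2266 mol
Ni²⁺ + 2e⁻ → Ni, so n(e⁻) = 2 × 0.2266 = 0.4532 mol
In series, the same 0.4532 mol of electrons flows through the second cell.
Fe²⁺ + 2e⁻ → Fe, so n(Fe) = 0.4532 / 2 = 0.2266 mol
m(Fe) = 0.2266 × 55.85 = 12.7 g

12.7 g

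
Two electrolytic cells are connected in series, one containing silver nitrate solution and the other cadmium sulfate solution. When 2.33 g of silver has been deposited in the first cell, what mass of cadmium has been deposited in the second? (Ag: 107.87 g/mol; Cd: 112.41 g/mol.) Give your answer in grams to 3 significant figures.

n(Ag) = 2.33 / 107.87 = 0.02160 mol
Ag⁺ + e⁻ → Ag, so n(e⁻) = 0.02160 mol
In series, the same 0.02160 mol of electrons flows through the second cell.
Cd²⁺ + 2e⁻ → Cd, so n(Cd) = 0.02160 / 2 = 0.01080 mol
m(Cd) = 0.01080 × 112.41 = 1.21 g

1.21 g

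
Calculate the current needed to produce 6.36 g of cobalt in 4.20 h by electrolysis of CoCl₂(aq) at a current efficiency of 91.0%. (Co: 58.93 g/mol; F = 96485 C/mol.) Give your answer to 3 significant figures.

1.51 A

n(Co) = 6.36 / 58.93 = 0.1079 mol
Co²⁺ + 2e⁻ → Co, so n(e⁻) = 2 × 0.1079 = 0.2158 mol
Q = 0.2158 × 96485 / 0.910 = 22880 C
I = Q / t = 22880 / 15120 s = 1.51 A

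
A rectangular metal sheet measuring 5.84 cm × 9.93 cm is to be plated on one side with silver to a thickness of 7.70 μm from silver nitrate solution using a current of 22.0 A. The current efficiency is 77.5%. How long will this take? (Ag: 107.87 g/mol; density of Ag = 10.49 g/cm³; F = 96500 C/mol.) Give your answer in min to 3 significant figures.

0.410 min

Plated area = 5.84 × 9.93 = 57.99 cm²
Volume = 57.99 × 7.70×10⁻⁴ cm = 0.04465 cm³
m(Ag) = 0.04465 × 10.49 = 0.4684 g
n(Ag) = 0.4684 / 107.87 = 0.004342 mol; n(e⁻) = 0.004342 mol
Q = 0.004342 × 96500 / 0.775 = 540.6 C
t = 540.6 / 22.0 = 24.57 s = 0.410 min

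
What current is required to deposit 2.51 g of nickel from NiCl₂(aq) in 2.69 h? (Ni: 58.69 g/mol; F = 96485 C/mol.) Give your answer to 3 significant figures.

0.852 A

n(Ni) = 2.51 / 58.69 = 0.04277 mol
Ni²⁺ + 2e⁻ → Ni, so n(e⁻) = 2 × 0.04277 = 0.08554 mol
Q = 0.08554 × 96485 = 8253 C
I = Q / t = 8253 / 9684 s = 0.852 A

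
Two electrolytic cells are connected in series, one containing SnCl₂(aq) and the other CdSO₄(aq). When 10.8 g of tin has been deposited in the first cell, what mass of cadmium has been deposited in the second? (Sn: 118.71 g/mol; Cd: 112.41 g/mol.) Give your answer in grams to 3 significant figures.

10.2 g

n(Sn) = 10.8 / 118.71 = 0.09098 mol
Sn²⁺ + 2e⁻ → Sn, so n(e⁻) = 2 × 0.09098 = 0.1820 mol
Since the cells are in series, n(e⁻) in the Cd cell is also 0.1820 mol.
Cd²⁺ + 2e⁻ → Cd, so n(Cd) = 0.1820 / 2 = 0.09100 mol
m(Cd) = 0.09100 × 112.41 = 10.2 g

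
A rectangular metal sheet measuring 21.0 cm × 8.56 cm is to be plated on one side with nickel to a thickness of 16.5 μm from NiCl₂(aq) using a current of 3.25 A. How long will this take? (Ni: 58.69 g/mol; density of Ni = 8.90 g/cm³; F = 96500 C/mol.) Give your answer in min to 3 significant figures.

44.5 min

Plated area = 21.0 × 8.56 = 179.8 cm²
Volume = 179.8 × 16.5×10⁻⁴ cm = 0.2967 cm³
m(Ni) = 0.2967 × 8.90 = 2.641 g
n(Ni) = 2.641 / 58.69 = 0.04500 mol; n(e⁻) = 2 × 0.04500 = 0.09000 mol
Q = 0.09000 × 96500 = 8685 C
t = 8685 / 3.25 = 2672 s = 44.5 min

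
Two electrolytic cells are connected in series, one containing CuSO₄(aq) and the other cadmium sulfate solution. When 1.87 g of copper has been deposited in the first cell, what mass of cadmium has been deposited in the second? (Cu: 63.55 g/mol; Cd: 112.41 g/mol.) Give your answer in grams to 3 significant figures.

3.31 g

n(Cu) = 1.87 / 63.55 = 0.02943 mol
Cu²⁺ + 2e⁻ → Cu, so n(e⁻) = 2 × 0.02943 = 0.05886 mol
The cells are in series, so the same charge (and hence the same n(e⁻) = 0.05886 mol) passes through both.
Cd²⁺ + 2e⁻ → Cd, so n(Cd) = 0.05886 / 2 = 0.02943 mol
m(Cd) = 0.02943 × 112.41 = 3.31 g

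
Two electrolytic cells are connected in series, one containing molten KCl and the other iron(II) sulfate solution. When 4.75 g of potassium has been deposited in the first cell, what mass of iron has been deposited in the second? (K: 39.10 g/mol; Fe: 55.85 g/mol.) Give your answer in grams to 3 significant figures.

n(K) = 4.75 / 39.10 = 0.1215 mol
K⁺ + e⁻ → K, so n(e⁻) = 0.1215 mol
The cells are in series, so the same charge (and hence the same n(e⁻) = 0.1215 mol) passes through both.
Fe²⁺ + 2e⁻ → Fe, so n(Fe) = 0.1215 / 2 = 0.06075 mol
m(Fe) = 0.06075 × 55.85 = 3.39 g

3.39 g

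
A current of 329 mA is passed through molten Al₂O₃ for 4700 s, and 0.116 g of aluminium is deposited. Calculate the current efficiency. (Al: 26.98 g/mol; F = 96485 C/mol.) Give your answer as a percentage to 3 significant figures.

Q = 0.329 × 4700 = 1546 C
n(e⁻) = 1546 / 96485 = 0.01602 mol
Al³⁺ + 3e⁻ → Al, so theoretical n(Al) = 0.005340 mol → 0.1441 g
Efficiency = 0.116 / 0.1441 = 0.8050 = 80.5%

80.5%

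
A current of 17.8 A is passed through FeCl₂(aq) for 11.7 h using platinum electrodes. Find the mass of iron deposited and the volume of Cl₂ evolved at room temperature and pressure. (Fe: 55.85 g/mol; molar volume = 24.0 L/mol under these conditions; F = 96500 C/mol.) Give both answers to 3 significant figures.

217 g Fe; 93.2 L Cl₂

Q = 17.8 × 42120 = 7.497×10^5 C; n(e⁻) = 7.497×10^5 / 96500 = 7.769 mol
Cathode: Fe²⁺ + 2e⁻ → Fe → n(Fe) = 7.769/2 = 3.885 mol → 217 g
Anode: 2Cl⁻ → Cl₂ + 2e⁻ → n(Cl₂) = 7.769/2 = 3.885 mol → 93.2 L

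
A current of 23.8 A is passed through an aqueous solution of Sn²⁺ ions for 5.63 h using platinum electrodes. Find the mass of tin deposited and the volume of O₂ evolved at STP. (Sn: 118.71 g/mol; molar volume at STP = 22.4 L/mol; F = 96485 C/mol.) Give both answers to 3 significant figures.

297 g Sn; 28.0 L O₂

Q = 23.8 × 20268 = 4.824×10^5 C; n(e⁻) = 4.824×10^5 / 96485 = 5.000 mol
Cathode: Sn²⁺ + 2e⁻ → Sn → n(Sn) = 5.000/2 = 2.500 mol → 297 g
Anode: 2H₂O → O₂ + 4H⁺ + 4e⁻ → n(O₂) = 5.000/4 = 1.250 mol → 28.0 L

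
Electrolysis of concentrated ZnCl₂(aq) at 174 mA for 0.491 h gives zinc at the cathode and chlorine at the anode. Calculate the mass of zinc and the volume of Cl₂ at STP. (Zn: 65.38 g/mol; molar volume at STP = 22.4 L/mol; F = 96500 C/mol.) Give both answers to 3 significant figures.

0.104 g Zn; 0.0357 L Cl₂

Q = 0.174 × 1767.6 = 307.6 C; n(e⁻) = 307.6 / 96500 = 0.003188 mol
Cathode: Zn²⁺ + 2e⁻ → Zn → n(Zn) = 0.003188/2 = 0.001594 mol → 0.104 g
Anode: 2Cl⁻ → Cl₂ + 2e⁻ → n(Cl₂) = 0.003188/2 = 0.001594 mol → 0.0357 L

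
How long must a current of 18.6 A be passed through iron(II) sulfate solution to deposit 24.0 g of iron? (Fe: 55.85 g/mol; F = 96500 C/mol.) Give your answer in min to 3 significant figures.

74.3 min

n(Fe) = 24.0 / 55.85 = 0.4297 mol
Fe²⁺ + 2e⁻ → Fe, so n(e⁻) = 2 × 0.4297 = 0.8594 mol
Q = 0.8594 × 96500 = 82930 C
t = Q / I = 82930 / 18.6 = 4459 s = 74.3 min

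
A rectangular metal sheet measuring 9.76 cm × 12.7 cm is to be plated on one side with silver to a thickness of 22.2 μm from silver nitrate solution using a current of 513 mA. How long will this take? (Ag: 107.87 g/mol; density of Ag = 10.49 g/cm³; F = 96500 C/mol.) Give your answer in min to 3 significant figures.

Plated area = 9.76 × 12.7 = 124.0 cm²
Volume = 124.0 × 22.2×10⁻⁴ cm = 0.2753 cm³
m(Ag) = 0.2753 × 10.49 = 2.888 g
n(Ag) = 2.888 / 107.87 = 0.02677 mol; n(e⁻) = 0.02677 mol
Q = 0.02677 × 96500 = 2583 C
t = 2583 / 0.513 = 5035 s = 83.9 min

83.9 min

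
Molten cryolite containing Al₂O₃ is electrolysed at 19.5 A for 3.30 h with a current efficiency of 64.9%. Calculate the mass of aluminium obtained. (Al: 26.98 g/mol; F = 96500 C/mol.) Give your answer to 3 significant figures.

14.0 g

Q = 19.5 × 11880 = 2.317×10^5 C
n(e⁻) = 2.317×10^5 / 96500 = 2.401 mol
Al³⁺ + 3e⁻ → Al, so theoretical m(Al) = 0.8003 × 26.98 = 21.59 g
Actual mass = 64.9% × 21.59 = 14.0 g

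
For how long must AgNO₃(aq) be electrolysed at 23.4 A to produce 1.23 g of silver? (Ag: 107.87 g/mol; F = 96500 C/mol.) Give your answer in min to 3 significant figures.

0.784 min

n(Ag) = 1.23 / 107.87 = 0.01140 mol
Ag⁺ + e⁻ → Ag, so n(e⁻) = 0.01140 mol
Q = 0.01140 × 96500 = 1100 C
t = Q / I = 1100 / 23.4 = 47.01 s = 0.784 min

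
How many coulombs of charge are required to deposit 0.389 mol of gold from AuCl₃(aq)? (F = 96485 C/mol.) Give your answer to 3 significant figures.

1.13×10^5 C

Au³⁺ + 3e⁻ → Au, so n(e⁻) = 3 × 0.389 = 1.167 mol
Q = 1.167 × 96485 = 1.126×10^5 C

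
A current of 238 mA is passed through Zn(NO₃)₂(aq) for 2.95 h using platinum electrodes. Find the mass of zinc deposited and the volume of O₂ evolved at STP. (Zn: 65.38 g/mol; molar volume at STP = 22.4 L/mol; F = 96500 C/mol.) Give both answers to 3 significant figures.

Q = 0.238 × 10620 = 2528 C; n(e⁻) = 2528 / 96500 = 0.02620 mol
Cathode: Zn²⁺ + 2e⁻ → Zn → n(Zn) = 0.02620/2 = 0.01310 mol → 0.856 g
Anode: 2H₂O → O₂ + 4H⁺ + 4e⁻ → n(O₂) = 0.02620/4 = 0.006550 mol → 0.147 L

0.856 g Zn; 0.147 L O₂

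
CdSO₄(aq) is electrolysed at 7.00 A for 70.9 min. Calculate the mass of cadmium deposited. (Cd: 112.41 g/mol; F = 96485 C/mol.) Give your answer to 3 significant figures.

17.3 g

Charge passed = 7.00 × 4254 = 29780 C
Moles of electrons = 29780 / 96485 = 0.3086 mol
Cd²⁺ + 2e⁻ → Cd, so n(Cd) = 0.3086 / 2 = 0.1543 mol
m = 0.1543 × 112.41 = 17.3 g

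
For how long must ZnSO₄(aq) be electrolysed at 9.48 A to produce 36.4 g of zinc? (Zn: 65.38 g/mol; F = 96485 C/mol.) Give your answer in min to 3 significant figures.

n(Zn) = 36.4 / 65.38 = 0.5567 mol
Zn²⁺ + 2e⁻ → Zn, so n(e⁻) = 2 × 0.5567 = 1.113 mol
Q = 1.113 × 96485 = 1.074×10^5 C
t = Q / I = 1.074×10^5 / 9.48 = 11330 s = 189 min

189 min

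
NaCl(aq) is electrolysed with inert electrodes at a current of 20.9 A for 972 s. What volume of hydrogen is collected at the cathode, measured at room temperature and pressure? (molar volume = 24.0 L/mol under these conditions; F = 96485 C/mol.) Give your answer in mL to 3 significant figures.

2530 mL

Q = It = 20.9 × 972 = 20310 C
n(e⁻) = Q/F = 20310/96485 = 0.2105 mol
2H⁺ + 2e⁻ → H₂, so n(H₂) = 0.2105 / 2 = 0.1053 mol
V = 0.1053 × 24.0 = 2.527 L
= 2530 mL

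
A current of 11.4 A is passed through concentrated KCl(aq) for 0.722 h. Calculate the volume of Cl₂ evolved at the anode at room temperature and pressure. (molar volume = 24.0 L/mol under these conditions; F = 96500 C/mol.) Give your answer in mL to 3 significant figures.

3680 mL

Q = It = 11.4 × 2599.2 = 29630 C
Moles of electrons = 29630 / 96500 = 0.3070 mol
2Cl⁻ → Cl₂ + 2e⁻, so n(Cl₂) = 0.3070 / 2 = 0.1535 mol
V = 0.1535 × 24.0 = 3.684 L
= 3680 mL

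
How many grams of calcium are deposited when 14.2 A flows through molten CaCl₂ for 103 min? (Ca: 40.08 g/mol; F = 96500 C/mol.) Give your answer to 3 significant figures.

18.2 g

Q = 14.2 A × 6180 s = 87760 C
Moles of electrons = 87760 / 96500 = 0.9094 mol
Ca²⁺ + 2e⁻ → Ca, so n(Ca) = 0.9094 / 2 = 0.4547 mol
m = 0.4547 × 40.08 = 18.2 g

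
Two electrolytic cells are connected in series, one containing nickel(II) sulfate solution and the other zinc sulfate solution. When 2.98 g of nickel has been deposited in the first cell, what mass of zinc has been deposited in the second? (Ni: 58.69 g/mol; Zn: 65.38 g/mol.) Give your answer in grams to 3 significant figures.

n(Ni) = 2.98 / 58.69 = 0.05078 mol
Ni²⁺ + 2e⁻ → Ni, so n(e⁻) = 2 × 0.05078 = 0.1016 mol
The cells are in series, so the same charge (and hence the same n(e⁻) = 0.1016 mol) passes through both.
Zn²⁺ + 2e⁻ → Zn, so n(Zn) = 0.1016 / 2 = 0.05080 mol
m(Zn) = 0.05080 × 65.38 = 3.32 g

3.32 g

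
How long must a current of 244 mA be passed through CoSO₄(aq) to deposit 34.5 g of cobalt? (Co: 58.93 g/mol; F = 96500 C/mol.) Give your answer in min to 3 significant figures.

n(Co) = 34.5 / 58.93 = 0.5854 mol
Co²⁺ + 2e⁻ → Co, so n(e⁻) = 2 × 0.5854 = 1.171 mol
Q = 1.171 × 96500 = 1.130×10^5 C
t = Q / I = 1.130×10^5 / 0.244 = 4.631×10^5 s = 7720 min

7720 min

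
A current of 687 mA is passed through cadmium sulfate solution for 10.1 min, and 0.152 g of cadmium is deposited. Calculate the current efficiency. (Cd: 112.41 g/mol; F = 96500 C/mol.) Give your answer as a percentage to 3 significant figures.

62.7%

Q = 0.687 × 606 = 416.3 C
n(e⁻) = 416.3 / 96500 = 0.004314 mol
Cd²⁺ + 2e⁻ → Cd, so theoretical n(Cd) = 0.002157 mol → 0.2425 g
Efficiency = 0.152 / 0.2425 = 0.6268 = 62.7%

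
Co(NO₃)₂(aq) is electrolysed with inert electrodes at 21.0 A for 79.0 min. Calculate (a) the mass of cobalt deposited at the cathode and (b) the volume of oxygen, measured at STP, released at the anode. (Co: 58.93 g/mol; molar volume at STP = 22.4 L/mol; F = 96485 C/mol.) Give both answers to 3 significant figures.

Q = 21.0 × 4740 = 99540 C; n(e⁻) = 99540 / 96485 = 1.032 mol
Cathode: Co²⁺ + 2e⁻ → Co → n(Co) = 1.032/2 = 0.5160 mol → 30.4 g
Anode: 2H₂O → O₂ + 4H⁺ + 4e⁻ → n(O₂) = 1.032/4 = 0.2580 mol → 5.78 L

30.4 g Co; 5.78 L O₂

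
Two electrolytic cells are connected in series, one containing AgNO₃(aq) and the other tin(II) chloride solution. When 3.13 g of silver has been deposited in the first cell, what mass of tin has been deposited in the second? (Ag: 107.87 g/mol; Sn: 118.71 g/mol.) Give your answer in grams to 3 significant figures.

1.72 g

n(Ag) = 3.13 / 107.87 = 0.02902 mol
Ag⁺ + e⁻ → Ag, so n(e⁻) = 0.02902 mol
Same current for the same time ⇒ same n(e⁻) = 0.02902 mol in both cells.
Sn²⁺ + 2e⁻ → Sn, so n(Sn) = 0.02902 / 2 = 0.01451 mol
m(Sn) = 0.01451 × 118.71 = 1.72 g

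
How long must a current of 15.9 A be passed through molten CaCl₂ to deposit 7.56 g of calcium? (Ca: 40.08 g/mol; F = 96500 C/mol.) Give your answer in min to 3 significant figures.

38.2 min

n(Ca) = 7.56 / 40.08 = 0.1886 mol
Ca²⁺ + 2e⁻ → Ca, so n(e⁻) = 2 × 0.1886 = 0.3772 mol
Q = 0.3772 × 96500 = 36400 C
t = Q / I = 36400 / 15.9 = 2289 s = 38.2 min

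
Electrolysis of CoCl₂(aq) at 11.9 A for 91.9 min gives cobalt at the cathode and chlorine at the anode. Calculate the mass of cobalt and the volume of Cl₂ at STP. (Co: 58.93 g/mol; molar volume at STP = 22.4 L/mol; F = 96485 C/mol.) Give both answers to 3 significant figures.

20.0 g Co; 7.62 L Cl₂

Q = 11.9 × 5514 = 65620 C; n(e⁻) = 65620 / 96485 = 0.6801 mol
Cathode: Co²⁺ + 2e⁻ → Co → n(Co) = 0.6801/2 = 0.3401 mol → 20.0 g
Anode: 2Cl⁻ → Cl₂ + 2e⁻ → n(Cl₂) = 0.6801/2 = 0.3401 mol → 7.62 L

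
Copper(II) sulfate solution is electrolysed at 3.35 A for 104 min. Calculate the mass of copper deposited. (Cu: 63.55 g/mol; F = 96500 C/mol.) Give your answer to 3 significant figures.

Q = 3.35 A × 6240 s = 20900 C
n(e⁻) = Q/F = 20900/96500 = 0.2166 mol
Cu²⁺ + 2e⁻ → Cu, so n(Cu) = 0.2166 / 2 = 0.1083 mol
m = 0.1083 × 63.55 = 6.88 g

6.88 g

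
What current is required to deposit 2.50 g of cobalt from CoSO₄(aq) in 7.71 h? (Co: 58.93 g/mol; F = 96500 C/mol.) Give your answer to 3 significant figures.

0.295 A

n(Co) = 2.50 / 58.93 = 0.04242 mol
Co²⁺ + 2e⁻ → Co, so n(e⁻) = 2 × 0.04242 = 0.08484 mol
Q = 0.08484 × 96500 = 8187 C
I = Q / t = 8187 / 27756 s = 0.295 A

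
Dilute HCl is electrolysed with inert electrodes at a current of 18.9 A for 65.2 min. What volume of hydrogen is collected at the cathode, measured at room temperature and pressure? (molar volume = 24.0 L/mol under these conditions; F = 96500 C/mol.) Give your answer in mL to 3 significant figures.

Q = 18.9 A × 3912 s = 73940 C
n(e⁻) = Q/F = 73940/96500 = 0.7662 mol
2H⁺ + 2e⁻ → H₂, so n(H₂) = 0.7662 / 2 = 0.3831 mol
V = 0.3831 × 24.0 = 9.194 L
= 9190 mL

9190 mL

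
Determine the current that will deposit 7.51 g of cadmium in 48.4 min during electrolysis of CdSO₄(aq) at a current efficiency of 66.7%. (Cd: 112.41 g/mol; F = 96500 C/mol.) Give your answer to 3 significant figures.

n(Cd) = 7.51 / 112.41 = 0.06681 mol
Cd²⁺ + 2e⁻ → Cd, so n(e⁻) = 2 × 0.06681 = 0.1336 mol
Q = 0.1336 × 96500 / 0.667 = 19330 C
I = Q / t = 19330 / 2904 s = 6.66 A

6.66 A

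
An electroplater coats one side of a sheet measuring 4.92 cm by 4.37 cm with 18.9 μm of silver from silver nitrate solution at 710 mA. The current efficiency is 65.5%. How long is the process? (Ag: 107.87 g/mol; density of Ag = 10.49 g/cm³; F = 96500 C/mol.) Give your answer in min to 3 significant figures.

Plated area = 4.92 × 4.37 = 21.50 cm²
Volume = 21.50 × 18.9×10⁻⁴ cm = 0.04064 cm³
m(Ag) = 0.04064 × 10.49 = 0.4263 g
n(Ag) = 0.4263 / 107.87 = 0.003952 mol; n(e⁻) = 0.003952 mol
Q = 0.003952 × 96500 / 0.655 = 582.2 C
t = 582.2 / 0.710 = 820.0 s = 13.7 min

13.7 min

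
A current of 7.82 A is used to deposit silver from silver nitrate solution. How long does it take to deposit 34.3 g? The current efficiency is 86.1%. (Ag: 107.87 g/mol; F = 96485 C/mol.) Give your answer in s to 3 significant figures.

n(Ag) = 34.3 / 107.87 = 0.3180 mol
Ag⁺ + e⁻ → Ag, so n(e⁻) = 0.3180 mol
Q = 0.3180 × 96485 / 0.861 = 35640 C
t = Q / I = 35640 / 7.82 = 4558 s

4560 s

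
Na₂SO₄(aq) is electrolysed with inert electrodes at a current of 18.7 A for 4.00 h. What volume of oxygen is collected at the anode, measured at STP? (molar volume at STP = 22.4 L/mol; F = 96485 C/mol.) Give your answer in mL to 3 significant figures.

15600 mL

Q = It = 18.7 × 14400 = 2.693×10^5 C
n(e⁻) = 2.693×10^5 / 96485 = 2.791 mol
2H₂O → O₂ + 4H⁺ + 4e⁻, so n(O₂) = 2.791 / 4 = 0.6978 mol
V = 0.6978 × 22.4 = 15.63 L
= 15600 mL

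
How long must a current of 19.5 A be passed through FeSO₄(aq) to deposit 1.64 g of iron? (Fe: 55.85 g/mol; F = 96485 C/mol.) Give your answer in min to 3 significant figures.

4.84 min

n(Fe) = 1.64 / 55.85 = 0.02936 mol
Fe²⁺ + 2e⁻ → Fe, so n(e⁻) = 2 × 0.02936 = 0.05872 mol
Q = 0.05872 × 96485 = 5666 C
t = Q / I = 5666 / 19.5 = 290.6 s = 4.84 min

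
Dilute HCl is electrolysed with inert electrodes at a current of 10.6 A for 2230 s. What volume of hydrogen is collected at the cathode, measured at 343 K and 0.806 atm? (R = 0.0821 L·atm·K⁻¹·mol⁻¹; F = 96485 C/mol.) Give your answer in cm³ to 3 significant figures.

Q = 10.6 A × 2230 s = 23640 C
n(e⁻) = 23640 / 96485 = 0.2450 mol
2H⁺ + 2e⁻ → H₂, so n(H₂) = 0.2450 / 2 = 0.1225 mol
V = nRT/P = 0.1225 × 0.0821 × 343 / 0.806 = 4.280 L
= 4280 cm³

4280 cm³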